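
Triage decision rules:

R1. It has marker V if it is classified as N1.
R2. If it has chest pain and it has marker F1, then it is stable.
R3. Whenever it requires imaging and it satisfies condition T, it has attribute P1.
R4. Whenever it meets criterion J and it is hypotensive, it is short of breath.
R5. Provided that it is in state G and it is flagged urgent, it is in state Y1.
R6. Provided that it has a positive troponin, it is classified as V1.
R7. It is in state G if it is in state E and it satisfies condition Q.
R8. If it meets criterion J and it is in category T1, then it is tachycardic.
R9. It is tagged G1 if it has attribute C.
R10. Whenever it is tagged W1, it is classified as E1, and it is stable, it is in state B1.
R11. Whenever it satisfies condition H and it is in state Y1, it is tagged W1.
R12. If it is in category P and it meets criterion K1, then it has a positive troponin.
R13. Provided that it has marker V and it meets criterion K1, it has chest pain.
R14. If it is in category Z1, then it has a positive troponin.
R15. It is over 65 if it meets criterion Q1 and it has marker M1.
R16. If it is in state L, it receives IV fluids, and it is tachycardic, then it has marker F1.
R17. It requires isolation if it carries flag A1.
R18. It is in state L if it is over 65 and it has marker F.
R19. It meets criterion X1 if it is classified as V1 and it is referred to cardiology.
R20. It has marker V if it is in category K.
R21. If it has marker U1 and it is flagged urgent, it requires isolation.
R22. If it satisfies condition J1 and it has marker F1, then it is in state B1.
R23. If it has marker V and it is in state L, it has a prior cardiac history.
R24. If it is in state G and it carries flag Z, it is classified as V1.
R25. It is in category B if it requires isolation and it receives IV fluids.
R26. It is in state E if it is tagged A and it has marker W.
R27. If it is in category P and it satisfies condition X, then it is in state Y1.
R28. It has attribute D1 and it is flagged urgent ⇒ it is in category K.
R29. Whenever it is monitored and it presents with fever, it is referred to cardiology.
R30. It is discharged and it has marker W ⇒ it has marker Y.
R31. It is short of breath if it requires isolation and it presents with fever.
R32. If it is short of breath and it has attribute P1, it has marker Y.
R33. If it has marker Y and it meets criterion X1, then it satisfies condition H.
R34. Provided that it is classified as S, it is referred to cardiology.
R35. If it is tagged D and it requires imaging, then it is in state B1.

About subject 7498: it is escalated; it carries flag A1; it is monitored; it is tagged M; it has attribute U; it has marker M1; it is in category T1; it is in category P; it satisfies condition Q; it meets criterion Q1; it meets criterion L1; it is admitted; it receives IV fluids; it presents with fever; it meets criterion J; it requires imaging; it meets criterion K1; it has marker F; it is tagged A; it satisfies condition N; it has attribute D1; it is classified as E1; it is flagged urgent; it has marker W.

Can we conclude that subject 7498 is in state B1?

No

Forward chaining from the given facts derives: is tachycardic, has a positive troponin, is over 65, requires isolation, is in state L, is in category B, is in state E, is in category K, is referred to cardiology, is short of breath, is classified as V1, is in state G, has marker F1, meets criterion X1, has marker V, has a prior cardiac history, is in state Y1, has chest pain, is stable.
Rules concluding "it is in state B1": R10 needs "it is tagged W1"; R22 needs "it satisfies condition J1"; R35 needs "it is tagged D" — none of these are established.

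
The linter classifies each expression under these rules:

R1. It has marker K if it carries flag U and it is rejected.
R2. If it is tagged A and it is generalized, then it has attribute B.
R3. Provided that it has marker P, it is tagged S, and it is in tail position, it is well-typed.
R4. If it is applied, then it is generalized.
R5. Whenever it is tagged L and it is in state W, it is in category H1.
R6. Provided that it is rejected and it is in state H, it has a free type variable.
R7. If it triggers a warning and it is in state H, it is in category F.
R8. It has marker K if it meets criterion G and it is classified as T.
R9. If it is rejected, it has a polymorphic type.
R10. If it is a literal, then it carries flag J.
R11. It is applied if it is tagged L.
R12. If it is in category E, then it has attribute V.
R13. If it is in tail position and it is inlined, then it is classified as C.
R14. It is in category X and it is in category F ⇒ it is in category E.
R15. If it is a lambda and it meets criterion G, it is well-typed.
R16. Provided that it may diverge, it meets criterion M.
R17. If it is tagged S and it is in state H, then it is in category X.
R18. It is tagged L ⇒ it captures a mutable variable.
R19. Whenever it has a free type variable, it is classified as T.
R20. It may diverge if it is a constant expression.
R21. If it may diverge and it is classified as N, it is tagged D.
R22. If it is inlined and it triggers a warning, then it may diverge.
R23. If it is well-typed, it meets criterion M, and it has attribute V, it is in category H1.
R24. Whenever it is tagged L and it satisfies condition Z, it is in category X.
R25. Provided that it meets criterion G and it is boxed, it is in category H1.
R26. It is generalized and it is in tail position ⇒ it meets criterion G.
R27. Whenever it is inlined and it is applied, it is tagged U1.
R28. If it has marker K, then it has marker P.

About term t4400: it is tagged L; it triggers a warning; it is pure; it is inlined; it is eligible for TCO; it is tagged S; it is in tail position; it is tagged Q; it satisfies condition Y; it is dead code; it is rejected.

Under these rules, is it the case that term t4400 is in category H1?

Forward chaining from the given facts derives: has a polymorphic type, is applied, is classified as C, captures a mutable variable, may diverge, is tagged U1, is generalized, meets criterion M, meets criterion G.
Rules concluding "it is in category H1": R5 needs "it is in state W"; R23 needs "it is well-typed"; R25 needs "it is boxed" — none of these are established.

No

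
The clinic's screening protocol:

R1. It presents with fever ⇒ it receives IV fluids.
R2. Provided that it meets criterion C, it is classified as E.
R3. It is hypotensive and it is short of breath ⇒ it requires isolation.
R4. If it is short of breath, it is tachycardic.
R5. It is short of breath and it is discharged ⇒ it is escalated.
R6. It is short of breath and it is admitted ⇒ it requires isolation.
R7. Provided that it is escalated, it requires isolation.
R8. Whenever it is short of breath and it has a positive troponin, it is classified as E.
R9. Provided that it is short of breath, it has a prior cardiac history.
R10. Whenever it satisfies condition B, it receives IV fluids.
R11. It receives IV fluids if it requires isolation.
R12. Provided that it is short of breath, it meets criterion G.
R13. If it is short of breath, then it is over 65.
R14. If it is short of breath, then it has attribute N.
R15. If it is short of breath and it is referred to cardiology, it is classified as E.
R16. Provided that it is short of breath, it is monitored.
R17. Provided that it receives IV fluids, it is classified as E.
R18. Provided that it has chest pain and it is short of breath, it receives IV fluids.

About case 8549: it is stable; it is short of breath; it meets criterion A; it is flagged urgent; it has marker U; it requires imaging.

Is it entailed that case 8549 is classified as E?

No

Forward chaining from the given facts derives: is tachycardic, has a prior cardiac history, meets criterion G, is over 65, has attribute N, is monitored.
Rules concluding "it is classified as E": R2 needs "it meets criterion C"; R8 needs "it has a positive troponin"; R15 needs "it is referred to cardiology"; R17 needs "it receives IV fluids" — none of these are established.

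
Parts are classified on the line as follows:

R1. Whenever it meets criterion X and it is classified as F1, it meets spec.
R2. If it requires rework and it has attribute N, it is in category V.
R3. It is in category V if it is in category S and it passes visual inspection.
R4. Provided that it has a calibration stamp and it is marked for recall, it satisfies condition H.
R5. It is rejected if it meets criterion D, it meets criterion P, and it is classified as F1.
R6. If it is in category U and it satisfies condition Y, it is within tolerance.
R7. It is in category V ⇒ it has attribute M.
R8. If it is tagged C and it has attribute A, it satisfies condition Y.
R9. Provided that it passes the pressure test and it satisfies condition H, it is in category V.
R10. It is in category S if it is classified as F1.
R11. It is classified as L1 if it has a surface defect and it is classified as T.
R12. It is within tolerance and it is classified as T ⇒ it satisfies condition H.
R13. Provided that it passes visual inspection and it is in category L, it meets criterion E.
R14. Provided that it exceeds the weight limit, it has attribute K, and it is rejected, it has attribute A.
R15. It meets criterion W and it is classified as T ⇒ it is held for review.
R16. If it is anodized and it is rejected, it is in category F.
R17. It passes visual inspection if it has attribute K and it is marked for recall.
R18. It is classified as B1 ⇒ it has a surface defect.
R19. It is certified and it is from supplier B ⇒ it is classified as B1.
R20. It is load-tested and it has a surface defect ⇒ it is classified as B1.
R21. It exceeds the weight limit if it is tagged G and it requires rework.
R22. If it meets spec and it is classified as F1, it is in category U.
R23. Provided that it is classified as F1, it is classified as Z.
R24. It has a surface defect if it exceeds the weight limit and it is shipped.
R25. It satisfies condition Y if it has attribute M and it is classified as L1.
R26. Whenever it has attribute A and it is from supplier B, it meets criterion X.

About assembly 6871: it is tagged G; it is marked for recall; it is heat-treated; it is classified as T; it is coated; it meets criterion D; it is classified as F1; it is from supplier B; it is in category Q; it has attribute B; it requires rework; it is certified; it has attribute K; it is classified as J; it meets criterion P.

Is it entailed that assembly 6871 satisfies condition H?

Yes

By R5 (it meets criterion D, it meets criterion P, it is classified as F1): it is rejected.
By R10 (it is classified as F1): it is in category S.
By R17 (it has attribute K, it is marked for recall): it passes visual inspection.
By R19 (it is certified, it is from supplier B): it is classified as B1.
By R21 (it is tagged G, it requires rework): it exceeds the weight limit.
By R3 (it is in category S, it passes visual inspection): it is in category V.
By R7 (it is in category V): it has attribute M.
By R14 (it exceeds the weight limit, it has attribute K, it is rejected): it has attribute A.
By R18 (it is classified as B1): it has a surface defect.
By R26 (it has attribute A, it is from supplier B): it meets criterion X.
By R1 (it meets criterion X, it is classified as F1): it meets spec.
By R11 (it has a surface defect, it is classified as T): it is classified as L1.
By R22 (it meets spec, it is classified as F1): it is in category U.
By R25 (it has attribute M, it is classified as L1): it satisfies condition Y.
By R6 (it is in category U, it satisfies condition Y): it is within tolerance.
By R12 (it is within tolerance, it is classified as T): it satisfies condition H.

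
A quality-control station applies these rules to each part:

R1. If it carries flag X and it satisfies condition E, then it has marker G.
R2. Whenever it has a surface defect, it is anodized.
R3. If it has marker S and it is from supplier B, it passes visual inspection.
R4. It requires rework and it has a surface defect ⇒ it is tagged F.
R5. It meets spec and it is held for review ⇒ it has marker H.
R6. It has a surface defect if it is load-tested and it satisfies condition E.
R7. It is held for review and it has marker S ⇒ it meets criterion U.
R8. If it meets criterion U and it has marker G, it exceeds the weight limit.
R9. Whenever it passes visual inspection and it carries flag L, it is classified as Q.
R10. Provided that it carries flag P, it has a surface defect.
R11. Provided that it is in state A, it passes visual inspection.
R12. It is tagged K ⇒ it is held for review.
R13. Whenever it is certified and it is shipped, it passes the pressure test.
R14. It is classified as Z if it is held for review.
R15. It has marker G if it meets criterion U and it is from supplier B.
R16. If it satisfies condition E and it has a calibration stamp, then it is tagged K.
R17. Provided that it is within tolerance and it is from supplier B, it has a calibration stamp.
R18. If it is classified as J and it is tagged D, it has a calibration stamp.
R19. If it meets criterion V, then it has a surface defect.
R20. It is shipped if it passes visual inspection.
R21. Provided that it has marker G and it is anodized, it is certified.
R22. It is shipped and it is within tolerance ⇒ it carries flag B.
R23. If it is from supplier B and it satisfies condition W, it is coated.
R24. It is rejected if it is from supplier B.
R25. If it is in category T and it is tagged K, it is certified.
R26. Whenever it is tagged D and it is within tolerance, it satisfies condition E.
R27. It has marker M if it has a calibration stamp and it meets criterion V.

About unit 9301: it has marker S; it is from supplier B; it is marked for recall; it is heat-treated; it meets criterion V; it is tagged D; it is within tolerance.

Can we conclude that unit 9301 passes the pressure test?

Yes

By R3 (it has marker S, it is from supplier B): it passes visual inspection.
By R17 (it is within tolerance, it is from supplier B): it has a calibration stamp.
By R19 (it meets criterion V): it has a surface defect.
By R20 (it passes visual inspection): it is shipped.
By R26 (it is tagged D, it is within tolerance): it satisfies condition E.
By R2 (it has a surface defect): it is anodized.
By R16 (it satisfies condition E, it has a calibration stamp): it is tagged K.
By R12 (it is tagged K): it is held for review.
By R7 (it is held for review, it has marker S): it meets criterion U.
By R15 (it meets criterion U, it is from supplier B): it has marker G.
By R21 (it has marker G, it is anodized): it is certified.
By R13 (it is certified, it is shipped): it passes the pressure test.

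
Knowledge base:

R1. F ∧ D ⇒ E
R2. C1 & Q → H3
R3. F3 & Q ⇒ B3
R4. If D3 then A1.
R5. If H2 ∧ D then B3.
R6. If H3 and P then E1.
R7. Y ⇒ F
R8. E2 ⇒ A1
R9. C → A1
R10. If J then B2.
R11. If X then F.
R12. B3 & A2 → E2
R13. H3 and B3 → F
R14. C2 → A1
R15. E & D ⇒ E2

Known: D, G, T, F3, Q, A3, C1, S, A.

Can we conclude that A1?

H3  (by R2: C1, Q)
B3  (by R3: F3, Q)
F  (by R13: H3, B3)
E  (by R1: F, D)
E2  (by R15: E, D)
A1  (by R8: E2)

Yes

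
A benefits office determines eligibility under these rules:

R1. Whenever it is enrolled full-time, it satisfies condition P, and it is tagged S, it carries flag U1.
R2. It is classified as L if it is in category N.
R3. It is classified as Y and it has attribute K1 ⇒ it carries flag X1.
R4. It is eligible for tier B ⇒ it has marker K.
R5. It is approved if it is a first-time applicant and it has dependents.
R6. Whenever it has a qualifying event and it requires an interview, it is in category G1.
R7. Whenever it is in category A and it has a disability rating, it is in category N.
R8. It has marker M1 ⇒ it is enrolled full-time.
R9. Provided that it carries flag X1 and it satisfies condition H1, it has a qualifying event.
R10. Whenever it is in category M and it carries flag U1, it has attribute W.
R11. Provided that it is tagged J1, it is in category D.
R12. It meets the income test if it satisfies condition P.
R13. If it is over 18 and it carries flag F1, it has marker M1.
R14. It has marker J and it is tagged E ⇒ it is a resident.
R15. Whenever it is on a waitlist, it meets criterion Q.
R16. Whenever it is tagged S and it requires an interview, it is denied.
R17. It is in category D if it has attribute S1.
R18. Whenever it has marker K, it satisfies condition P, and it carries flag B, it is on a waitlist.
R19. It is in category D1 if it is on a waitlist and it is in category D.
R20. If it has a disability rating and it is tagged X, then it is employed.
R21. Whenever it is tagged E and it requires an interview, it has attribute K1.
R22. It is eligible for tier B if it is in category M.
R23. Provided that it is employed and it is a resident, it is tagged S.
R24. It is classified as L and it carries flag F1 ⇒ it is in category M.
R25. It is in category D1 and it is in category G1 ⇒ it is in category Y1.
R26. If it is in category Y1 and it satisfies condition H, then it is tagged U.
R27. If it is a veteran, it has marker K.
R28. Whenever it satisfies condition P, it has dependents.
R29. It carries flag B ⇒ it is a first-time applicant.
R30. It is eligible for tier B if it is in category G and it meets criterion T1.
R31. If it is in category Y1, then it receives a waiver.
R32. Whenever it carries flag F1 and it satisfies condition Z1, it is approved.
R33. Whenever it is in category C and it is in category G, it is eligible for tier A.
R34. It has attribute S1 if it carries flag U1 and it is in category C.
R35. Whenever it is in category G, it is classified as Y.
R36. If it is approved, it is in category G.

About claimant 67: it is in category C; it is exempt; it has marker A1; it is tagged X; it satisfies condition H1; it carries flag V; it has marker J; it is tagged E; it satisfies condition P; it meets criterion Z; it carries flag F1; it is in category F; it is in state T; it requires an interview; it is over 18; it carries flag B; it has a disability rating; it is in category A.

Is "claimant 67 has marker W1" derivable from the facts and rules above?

Forward chaining from the given facts derives: is in category N, meets the income test, has marker M1, is a resident, is employed, has attribute K1, is tagged S, has dependents, is a first-time applicant, is classified as L, is approved, is enrolled full-time, is denied, is in category M, is in category G, carries flag U1, has attribute W, is eligible for tier B, is eligible for tier A, has attribute S1, is classified as Y, carries flag X1, has marker K, has a qualifying event, is in category D, is on a waitlist, is in category D1, is in category G1, meets criterion Q, is in category Y1, receives a waiver.
No rule has "it has marker W1" as its conclusion, and it is not among the given facts.

No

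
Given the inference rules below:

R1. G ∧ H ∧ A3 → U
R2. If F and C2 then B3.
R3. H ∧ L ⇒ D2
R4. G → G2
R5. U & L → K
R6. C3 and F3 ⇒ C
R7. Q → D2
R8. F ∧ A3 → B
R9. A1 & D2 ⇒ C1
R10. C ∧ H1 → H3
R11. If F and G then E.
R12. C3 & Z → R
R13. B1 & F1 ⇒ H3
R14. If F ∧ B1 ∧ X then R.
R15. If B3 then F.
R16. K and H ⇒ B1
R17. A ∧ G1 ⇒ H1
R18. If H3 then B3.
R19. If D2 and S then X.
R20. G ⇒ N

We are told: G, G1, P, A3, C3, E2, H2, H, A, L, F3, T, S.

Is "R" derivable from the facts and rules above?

Yes

U  (by R1: G, H, A3)
D2  (by R3: H, L)
K  (by R5: U, L)
C  (by R6: C3, F3)
B1  (by R16: K, H)
H1  (by R17: A, G1)
X  (by R19: D2, S)
H3  (by R10: C, H1)
B3  (by R18: H3)
F  (by R15: B3)
R  (by R14: F, B1, X)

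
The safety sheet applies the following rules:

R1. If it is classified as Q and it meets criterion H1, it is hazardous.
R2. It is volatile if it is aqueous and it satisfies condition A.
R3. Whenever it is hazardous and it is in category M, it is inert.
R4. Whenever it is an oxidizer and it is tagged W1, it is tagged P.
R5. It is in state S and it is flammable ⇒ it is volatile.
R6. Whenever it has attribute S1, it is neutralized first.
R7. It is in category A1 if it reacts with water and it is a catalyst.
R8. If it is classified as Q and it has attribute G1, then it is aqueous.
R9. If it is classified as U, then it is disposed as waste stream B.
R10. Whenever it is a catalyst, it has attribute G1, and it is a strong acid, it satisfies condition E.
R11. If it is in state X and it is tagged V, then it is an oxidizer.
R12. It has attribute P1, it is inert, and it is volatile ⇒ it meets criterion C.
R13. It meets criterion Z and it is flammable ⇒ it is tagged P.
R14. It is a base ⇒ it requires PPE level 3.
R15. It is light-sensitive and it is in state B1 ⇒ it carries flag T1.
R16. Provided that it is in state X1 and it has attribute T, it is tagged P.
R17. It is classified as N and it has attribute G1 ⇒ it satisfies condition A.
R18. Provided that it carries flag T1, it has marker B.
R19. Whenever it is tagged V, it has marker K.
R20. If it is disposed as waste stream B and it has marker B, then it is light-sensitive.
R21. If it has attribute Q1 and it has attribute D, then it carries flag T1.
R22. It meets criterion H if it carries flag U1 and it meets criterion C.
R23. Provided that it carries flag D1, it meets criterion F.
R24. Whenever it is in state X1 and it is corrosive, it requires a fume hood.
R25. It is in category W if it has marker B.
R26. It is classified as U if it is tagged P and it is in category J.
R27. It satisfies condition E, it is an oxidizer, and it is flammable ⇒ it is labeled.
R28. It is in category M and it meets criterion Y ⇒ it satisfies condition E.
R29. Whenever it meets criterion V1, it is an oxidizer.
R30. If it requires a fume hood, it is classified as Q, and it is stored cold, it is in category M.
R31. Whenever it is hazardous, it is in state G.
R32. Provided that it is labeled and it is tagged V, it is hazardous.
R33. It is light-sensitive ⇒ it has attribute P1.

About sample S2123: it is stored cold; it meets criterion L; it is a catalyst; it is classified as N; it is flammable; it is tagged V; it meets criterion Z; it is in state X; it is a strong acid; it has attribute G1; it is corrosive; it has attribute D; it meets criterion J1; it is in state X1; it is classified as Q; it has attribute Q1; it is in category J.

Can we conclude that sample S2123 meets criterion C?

Yes

By R8 (it is classified as Q, it has attribute G1): it is aqueous.
By R10 (it is a catalyst, it has attribute G1, it is a strong acid): it satisfies condition E.
By R11 (it is in state X, it is tagged V): it is an oxidizer.
By R13 (it meets criterion Z, it is flammable): it is tagged P.
By R17 (it is classified as N, it has attribute G1): it satisfies condition A.
By R21 (it has attribute Q1, it has attribute D): it carries flag T1.
By R24 (it is in state X1, it is corrosive): it requires a fume hood.
By R26 (it is tagged P, it is in category J): it is classified as U.
By R27 (it satisfies condition E, it is an oxidizer, it is flammable): it is labeled.
By R30 (it requires a fume hood, it is classified as Q, it is stored cold): it is in category M.
By R32 (it is labeled, it is tagged V): it is hazardous.
By R2 (it is aqueous, it satisfies condition A): it is volatile.
By R3 (it is hazardous, it is in category M): it is inert.
By R9 (it is classified as U): it is disposed as waste stream B.
By R18 (it carries flag T1): it has marker B.
By R20 (it is disposed as waste stream B, it has marker B): it is light-sensitive.
By R33 (it is light-sensitive): it has attribute P1.
By R12 (it has attribute P1, it is inert, it is volatile): it meets criterion C.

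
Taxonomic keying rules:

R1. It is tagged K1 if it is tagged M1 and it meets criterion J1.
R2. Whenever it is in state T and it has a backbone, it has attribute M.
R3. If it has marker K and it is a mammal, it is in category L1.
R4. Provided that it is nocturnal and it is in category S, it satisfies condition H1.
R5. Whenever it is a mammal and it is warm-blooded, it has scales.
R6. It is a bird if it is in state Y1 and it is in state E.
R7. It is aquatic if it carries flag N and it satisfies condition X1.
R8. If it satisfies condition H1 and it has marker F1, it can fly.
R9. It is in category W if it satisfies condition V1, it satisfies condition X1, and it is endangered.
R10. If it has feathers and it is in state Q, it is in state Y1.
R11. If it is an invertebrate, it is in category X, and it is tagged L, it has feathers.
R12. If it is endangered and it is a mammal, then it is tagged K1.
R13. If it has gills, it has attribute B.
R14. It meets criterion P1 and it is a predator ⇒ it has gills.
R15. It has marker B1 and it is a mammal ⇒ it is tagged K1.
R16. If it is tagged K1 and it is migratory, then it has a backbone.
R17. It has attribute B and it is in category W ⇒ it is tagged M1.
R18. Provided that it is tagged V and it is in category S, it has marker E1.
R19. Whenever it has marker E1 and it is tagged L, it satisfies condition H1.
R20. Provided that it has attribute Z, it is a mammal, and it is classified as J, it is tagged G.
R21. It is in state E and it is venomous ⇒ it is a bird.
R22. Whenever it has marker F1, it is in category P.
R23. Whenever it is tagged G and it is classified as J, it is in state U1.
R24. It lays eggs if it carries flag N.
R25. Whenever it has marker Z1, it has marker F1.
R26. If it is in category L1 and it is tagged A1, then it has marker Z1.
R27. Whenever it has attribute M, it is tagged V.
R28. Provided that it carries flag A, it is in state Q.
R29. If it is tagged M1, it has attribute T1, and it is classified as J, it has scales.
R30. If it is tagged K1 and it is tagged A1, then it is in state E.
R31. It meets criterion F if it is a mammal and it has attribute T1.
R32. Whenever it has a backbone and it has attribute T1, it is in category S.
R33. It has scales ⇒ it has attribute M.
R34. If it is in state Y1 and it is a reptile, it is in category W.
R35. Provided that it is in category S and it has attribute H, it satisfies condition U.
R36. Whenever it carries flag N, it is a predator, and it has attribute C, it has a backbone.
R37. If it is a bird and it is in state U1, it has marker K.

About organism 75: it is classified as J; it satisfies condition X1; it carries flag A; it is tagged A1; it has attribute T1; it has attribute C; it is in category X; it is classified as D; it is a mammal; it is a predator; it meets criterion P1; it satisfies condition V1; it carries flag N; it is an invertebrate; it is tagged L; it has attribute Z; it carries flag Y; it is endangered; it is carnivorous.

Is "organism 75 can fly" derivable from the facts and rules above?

By R9 (it satisfies condition V1, it satisfies condition X1, it is endangered): it is in category W.
By R11 (it is an invertebrate, it is in category X, it is tagged L): it has feathers.
By R12 (it is endangered, it is a mammal): it is tagged K1.
By R14 (it meets criterion P1, it is a predator): it has gills.
By R20 (it has attribute Z, it is a mammal, it is classified as J): it is tagged G.
By R23 (it is tagged G, it is classified as J): it is in state U1.
By R28 (it carries flag A): it is in state Q.
By R30 (it is tagged K1, it is tagged A1): it is in state E.
By R36 (it carries flag N, it is a predator, it has attribute C): it has a backbone.
By R10 (it has feathers, it is in state Q): it is in state Y1.
By R13 (it has gills): it has attribute B.
By R17 (it has attribute B, it is in category W): it is tagged M1.
By R29 (it is tagged M1, it has attribute T1, it is classified as J): it has scales.
By R32 (it has a backbone, it has attribute T1): it is in category S.
By R33 (it has scales): it has attribute M.
By R6 (it is in state Y1, it is in state E): it is a bird.
By R27 (it has attribute M): it is tagged V.
By R37 (it is a bird, it is in state U1): it has marker K.
By R3 (it has marker K, it is a mammal): it is in category L1.
By R18 (it is tagged V, it is in category S): it has marker E1.
By R19 (it has marker E1, it is tagged L): it satisfies condition H1.
By R26 (it is in category L1, it is tagged A1): it has marker Z1.
By R25 (it has marker Z1): it has marker F1.
By R8 (it satisfies condition H1, it has marker F1): it can fly.

Yes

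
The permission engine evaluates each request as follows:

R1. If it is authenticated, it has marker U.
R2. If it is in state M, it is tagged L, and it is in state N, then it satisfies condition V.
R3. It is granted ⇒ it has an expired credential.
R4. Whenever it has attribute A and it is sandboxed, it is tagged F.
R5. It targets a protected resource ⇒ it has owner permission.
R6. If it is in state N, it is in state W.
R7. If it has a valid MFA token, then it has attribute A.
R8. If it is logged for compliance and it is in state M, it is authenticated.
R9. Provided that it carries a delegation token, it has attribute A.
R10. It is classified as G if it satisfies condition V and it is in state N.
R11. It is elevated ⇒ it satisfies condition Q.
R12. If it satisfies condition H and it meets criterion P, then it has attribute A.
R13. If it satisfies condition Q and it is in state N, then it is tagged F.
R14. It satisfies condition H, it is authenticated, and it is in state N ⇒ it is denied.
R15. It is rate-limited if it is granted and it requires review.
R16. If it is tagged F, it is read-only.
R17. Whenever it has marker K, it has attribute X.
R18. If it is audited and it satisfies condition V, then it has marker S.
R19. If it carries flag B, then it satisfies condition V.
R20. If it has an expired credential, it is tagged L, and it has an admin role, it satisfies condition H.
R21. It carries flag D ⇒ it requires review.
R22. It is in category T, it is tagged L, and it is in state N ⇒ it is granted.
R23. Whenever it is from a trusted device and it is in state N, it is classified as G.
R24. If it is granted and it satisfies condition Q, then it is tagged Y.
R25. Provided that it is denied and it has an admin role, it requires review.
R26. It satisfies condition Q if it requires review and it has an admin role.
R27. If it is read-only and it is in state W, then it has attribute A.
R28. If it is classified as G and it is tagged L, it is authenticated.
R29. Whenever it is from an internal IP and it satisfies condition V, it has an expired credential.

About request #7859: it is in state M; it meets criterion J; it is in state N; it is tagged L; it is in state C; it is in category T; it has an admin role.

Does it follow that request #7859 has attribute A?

By R2 (it is in state M, it is tagged L, it is in state N): it satisfies condition V.
By R6 (it is in state N): it is in state W.
By R10 (it satisfies condition V, it is in state N): it is classified as G.
By R22 (it is in category T, it is tagged L, it is in state N): it is granted.
By R28 (it is classified as G, it is tagged L): it is authenticated.
By R3 (it is granted): it has an expired credential.
By R20 (it has an expired credential, it is tagged L, it has an admin role): it satisfies condition H.
By R14 (it satisfies condition H, it is authenticated, it is in state N): it is denied.
By R25 (it is denied, it has an admin role): it requires review.
By R26 (it requires review, it has an admin role): it satisfies condition Q.
By R13 (it satisfies condition Q, it is in state N): it is tagged F.
By R16 (it is tagged F): it is read-only.
By R27 (it is read-only, it is in state W): it has attribute A.

Yes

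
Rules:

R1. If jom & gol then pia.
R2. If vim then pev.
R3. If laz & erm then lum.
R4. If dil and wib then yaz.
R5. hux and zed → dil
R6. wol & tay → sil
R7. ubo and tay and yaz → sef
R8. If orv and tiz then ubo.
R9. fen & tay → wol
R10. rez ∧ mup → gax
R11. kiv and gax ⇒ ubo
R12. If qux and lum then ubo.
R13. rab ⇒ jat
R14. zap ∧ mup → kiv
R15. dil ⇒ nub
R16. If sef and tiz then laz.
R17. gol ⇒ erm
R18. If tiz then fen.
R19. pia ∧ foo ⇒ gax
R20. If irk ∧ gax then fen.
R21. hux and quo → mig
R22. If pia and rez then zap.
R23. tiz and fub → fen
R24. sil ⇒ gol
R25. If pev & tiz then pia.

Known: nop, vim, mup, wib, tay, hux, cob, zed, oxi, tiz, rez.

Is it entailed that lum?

Yes

pev  (by R2: vim)
dil  (by R5: hux, zed)
gax  (by R10: rez, mup)
fen  (by R18: tiz)
pia  (by R25: pev, tiz)
yaz  (by R4: dil, wib)
wol  (by R9: fen, tay)
zap  (by R22: pia, rez)
sil  (by R6: wol, tay)
kiv  (by R14: zap, mup)
gol  (by R24: sil)
ubo  (by R11: kiv, gax)
erm  (by R17: gol)
sef  (by R7: ubo, tay, yaz)
laz  (by R16: sef, tiz)
lum  (by R3: laz, erm)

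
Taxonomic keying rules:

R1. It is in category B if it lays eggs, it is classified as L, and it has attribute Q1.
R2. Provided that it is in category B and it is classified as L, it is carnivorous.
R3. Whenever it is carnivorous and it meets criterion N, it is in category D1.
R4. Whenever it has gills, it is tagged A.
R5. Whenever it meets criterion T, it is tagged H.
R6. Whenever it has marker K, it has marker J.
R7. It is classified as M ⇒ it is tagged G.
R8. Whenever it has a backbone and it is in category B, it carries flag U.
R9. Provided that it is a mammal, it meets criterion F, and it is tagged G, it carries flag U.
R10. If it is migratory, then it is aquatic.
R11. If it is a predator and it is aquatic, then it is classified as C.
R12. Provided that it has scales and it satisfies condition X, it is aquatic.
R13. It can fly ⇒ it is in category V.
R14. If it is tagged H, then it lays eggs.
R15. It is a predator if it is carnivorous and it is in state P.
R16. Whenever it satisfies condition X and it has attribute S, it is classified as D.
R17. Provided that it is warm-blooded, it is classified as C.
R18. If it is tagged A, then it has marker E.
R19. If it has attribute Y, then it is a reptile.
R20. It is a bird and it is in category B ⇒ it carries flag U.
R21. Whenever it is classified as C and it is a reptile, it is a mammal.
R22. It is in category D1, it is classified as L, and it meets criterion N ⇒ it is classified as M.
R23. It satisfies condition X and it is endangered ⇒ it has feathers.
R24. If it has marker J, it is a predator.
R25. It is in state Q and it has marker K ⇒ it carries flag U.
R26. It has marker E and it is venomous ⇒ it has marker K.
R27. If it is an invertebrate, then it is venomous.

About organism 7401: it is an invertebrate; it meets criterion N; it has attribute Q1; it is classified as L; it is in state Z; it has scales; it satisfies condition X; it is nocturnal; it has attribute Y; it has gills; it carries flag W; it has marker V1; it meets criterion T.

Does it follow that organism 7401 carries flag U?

No

Forward chaining from the given facts derives: is tagged A, is tagged H, is aquatic, lays eggs, has marker E, is a reptile, is venomous, is in category B, is carnivorous, is in category D1, is classified as M, has marker K, has marker J, is tagged G, is a predator, is classified as C, is a mammal.
Rules concluding "it carries flag U": R8 needs "it has a backbone"; R9 needs "it meets criterion F"; R20 needs "it is a bird"; R25 needs "it is in state Q" — none of these are established.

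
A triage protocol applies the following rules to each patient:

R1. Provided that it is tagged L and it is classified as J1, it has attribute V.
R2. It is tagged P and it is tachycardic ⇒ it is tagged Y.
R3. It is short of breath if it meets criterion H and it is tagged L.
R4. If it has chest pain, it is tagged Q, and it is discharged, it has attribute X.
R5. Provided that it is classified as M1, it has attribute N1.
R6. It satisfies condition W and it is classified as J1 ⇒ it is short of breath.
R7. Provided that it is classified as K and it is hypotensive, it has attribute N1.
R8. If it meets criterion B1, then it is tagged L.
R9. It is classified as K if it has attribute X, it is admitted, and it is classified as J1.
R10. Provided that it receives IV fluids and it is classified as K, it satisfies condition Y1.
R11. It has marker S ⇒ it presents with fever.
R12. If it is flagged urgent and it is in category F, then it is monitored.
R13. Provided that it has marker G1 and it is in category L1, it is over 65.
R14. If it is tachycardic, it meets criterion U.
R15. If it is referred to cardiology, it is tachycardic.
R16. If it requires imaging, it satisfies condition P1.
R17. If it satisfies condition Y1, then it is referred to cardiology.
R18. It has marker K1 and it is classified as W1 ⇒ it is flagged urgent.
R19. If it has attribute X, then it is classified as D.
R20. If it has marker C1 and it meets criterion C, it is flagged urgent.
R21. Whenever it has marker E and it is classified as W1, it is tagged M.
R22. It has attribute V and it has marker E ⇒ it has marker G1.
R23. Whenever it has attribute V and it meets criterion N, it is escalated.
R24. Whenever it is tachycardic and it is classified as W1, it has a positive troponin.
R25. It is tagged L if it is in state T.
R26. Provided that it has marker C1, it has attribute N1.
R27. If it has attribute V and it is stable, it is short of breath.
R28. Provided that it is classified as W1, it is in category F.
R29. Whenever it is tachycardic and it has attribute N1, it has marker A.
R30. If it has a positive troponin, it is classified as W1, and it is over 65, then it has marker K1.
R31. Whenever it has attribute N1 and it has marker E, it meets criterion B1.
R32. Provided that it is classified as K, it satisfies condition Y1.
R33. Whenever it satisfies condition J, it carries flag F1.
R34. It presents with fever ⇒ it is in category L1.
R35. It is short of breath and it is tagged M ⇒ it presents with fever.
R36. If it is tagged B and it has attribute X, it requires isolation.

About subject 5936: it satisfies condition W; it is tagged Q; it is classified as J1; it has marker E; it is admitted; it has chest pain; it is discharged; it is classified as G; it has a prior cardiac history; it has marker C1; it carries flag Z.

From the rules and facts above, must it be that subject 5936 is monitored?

No

Forward chaining from the given facts derives: has attribute X, is short of breath, is classified as K, is classified as D, has attribute N1, meets criterion B1, satisfies condition Y1, is tagged L, is referred to cardiology, has attribute V, is tachycardic, has marker G1, has marker A, meets criterion U.
The only rule concluding "it is monitored" is R12, which needs "it is flagged urgent"; that is never established.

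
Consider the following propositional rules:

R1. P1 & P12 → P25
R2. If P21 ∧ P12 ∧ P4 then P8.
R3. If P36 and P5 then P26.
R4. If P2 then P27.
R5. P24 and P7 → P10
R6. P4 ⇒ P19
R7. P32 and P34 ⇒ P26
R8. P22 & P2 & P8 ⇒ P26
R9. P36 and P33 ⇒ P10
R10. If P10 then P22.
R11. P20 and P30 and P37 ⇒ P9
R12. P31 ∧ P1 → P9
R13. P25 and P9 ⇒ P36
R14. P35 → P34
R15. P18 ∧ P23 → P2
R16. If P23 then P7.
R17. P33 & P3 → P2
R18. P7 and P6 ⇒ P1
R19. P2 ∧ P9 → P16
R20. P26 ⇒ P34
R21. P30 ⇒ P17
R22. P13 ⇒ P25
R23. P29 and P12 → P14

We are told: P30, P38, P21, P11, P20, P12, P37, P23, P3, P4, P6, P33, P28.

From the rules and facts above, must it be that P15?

No

Forward chaining from the given facts derives: P8, P19, P9, P7, P2, P1, P16, P17, P25, P27, P36, P10, P22, P26, P34.
No rule has P15 as its conclusion, and it is not among the given facts.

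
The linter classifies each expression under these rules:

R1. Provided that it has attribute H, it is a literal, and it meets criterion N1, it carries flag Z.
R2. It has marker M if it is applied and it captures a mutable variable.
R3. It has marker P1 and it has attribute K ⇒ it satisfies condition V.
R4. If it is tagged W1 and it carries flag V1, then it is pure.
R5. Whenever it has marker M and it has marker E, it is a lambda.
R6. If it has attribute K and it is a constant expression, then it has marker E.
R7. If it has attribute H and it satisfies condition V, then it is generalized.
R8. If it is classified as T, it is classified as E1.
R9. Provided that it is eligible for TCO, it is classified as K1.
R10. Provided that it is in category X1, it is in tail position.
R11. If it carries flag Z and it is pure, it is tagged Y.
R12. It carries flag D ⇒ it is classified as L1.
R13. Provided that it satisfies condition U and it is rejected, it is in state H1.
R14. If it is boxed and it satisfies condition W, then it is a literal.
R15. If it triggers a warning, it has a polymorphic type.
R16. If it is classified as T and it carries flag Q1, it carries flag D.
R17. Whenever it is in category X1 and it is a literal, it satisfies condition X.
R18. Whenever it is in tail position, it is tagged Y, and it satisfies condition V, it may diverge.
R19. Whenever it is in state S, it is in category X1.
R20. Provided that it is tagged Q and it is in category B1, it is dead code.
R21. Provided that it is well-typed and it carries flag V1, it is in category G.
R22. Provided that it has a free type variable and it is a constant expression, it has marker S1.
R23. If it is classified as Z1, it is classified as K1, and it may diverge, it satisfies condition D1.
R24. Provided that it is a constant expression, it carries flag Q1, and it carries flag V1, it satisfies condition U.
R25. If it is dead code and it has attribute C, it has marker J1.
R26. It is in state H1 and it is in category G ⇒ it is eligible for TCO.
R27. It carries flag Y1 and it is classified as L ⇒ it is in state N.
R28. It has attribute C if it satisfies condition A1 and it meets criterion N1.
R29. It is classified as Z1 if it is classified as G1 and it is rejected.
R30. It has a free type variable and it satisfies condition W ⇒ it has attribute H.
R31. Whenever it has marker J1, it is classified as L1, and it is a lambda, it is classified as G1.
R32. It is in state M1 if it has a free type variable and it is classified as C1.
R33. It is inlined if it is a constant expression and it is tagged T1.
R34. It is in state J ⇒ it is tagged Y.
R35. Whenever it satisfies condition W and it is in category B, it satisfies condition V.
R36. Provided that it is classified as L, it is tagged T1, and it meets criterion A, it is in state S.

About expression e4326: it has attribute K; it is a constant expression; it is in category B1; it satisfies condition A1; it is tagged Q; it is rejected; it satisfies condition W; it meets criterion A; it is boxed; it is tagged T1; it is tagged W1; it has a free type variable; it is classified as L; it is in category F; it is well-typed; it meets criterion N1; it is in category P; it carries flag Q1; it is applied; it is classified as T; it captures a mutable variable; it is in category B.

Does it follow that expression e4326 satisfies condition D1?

Forward chaining from the given facts derives: has marker M, has marker E, is classified as E1, is a literal, carries flag D, is dead code, has marker S1, has attribute C, has attribute H, is inlined, satisfies condition V, is in state S, carries flag Z, is a lambda, is generalized, is classified as L1, is in category X1, has marker J1, is classified as G1, is in tail position, satisfies condition X, is classified as Z1.
The only rule concluding "it satisfies condition D1" is R23, which needs "it is classified as K1"; that is never established.

No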